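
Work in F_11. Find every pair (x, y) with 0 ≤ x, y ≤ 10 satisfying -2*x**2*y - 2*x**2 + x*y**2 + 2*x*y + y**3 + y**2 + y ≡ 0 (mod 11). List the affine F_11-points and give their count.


Affine F_11-points: {(0, 0), (3, 4), (4, 8), (5, 9), (6, 2), (6, 4), (6, 9), (8, 7), (9, 7), (9, 8), (10, 2), (10, 10)}; count = 12.

For each of the 121 pairs (x, y) ∈ F_11², evaluate f(x, y) mod 11. Record the zeros.
  x = 0: [0↦0, 1↦3, 2↦3, 3↦6, 4↦7, 5↦1, 6↦5, 7↦3, 8↦1, 9↦5, 10↦10]  zeros at y ∈ {0}
  x = 1: [0↦9, 1↦2, 2↦5, 3↦2, 4↦10, 5↦2, 6↦6, 7↦6, 8↦8, 9↦7, 10↦9]  zeros at y ∈ ∅
  x = 2: [0↦3, 1↦4, 2↦6, 3↦4, 4↦4, 5↦1, 6↦1, 7↦10, 8↦1, 9↦2, 10↦8]  zeros at y ∈ ∅
  x = 3: [0↦4, 1↦9, 2↦6, 3↦1, 4↦0, 5↦9, 6↦1, 7↦4, 8↦2, 9↦1, 10↦7]  zeros at y ∈ {4}
  x = 4: [0↦1, 1↦6, 2↦5, 3↦4, 4↦9, 5↦4, 6↦6, 7↦10, 8↦0, 9↦4, 10↦6]  zeros at y ∈ {8}
  x = 5: [0↦5, 1↦6, 2↦3, 3↦2, 4↦9, 5↦8, 6↦5, 7↦6, 8↦6, 9↦0, 10↦5]  zeros at y ∈ {9}
  x = 6: [0↦5, 1↦9, 2↦0, 3↦6, 4↦0, 5↦10, 6↦9, 7↦3, 8↦9, 9↦0, 10↦4]  zeros at y ∈ {2, 4, 9}
  x = 7: [0↦1, 1↦4, 2↦7, 3↦5, 4↦4, 5↦10, 6↦7, 7↦1, 8↦9, 9↦4, 10↦3]  zeros at y ∈ ∅
  x = 8: [0↦4, 1↦2, 2↦2, 3↦10, 4↦10, 5↦8, 6↦10, 7↦0, 8↦6, 9↦1, 10↦2]  zeros at y ∈ {7}
  x = 9: [0↦3, 1↦3, 2↦7, 3↦10, 4↦7, 5↦4, 6↦7, 7↦0, 8↦0, 9↦2, 10↦1]  zeros at y ∈ {7, 8}
  x = 10: [0↦9, 1↦7, 2↦0, 3↦5, 4↦6, 5↦9, 6↦9, 7↦1, 8↦2, 9↦7, 10↦0]  zeros at y ∈ {2, 10}
Collecting zeros: affine points = {(0, 0), (3, 4), (4, 8), (5, 9), (6, 2), (6, 4), (6, 9), (8, 7), (9, 7), (9, 8), (10, 2), (10, 10)}.
Total count |C(F_11)_aff| = 12.


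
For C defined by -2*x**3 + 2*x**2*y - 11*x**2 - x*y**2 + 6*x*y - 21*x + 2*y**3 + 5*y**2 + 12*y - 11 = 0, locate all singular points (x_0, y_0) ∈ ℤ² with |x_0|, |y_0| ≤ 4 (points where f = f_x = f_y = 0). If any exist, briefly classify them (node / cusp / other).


Singular points: {(-2, -1)}; classification: node.

Compute partial derivatives:
  f_x = -6*x**2 + 4*x*y - 22*x - y**2 + 6*y - 21.
  f_y = 2*x**2 - 2*x*y + 6*x + 6*y**2 + 10*y + 12.
Scan x_0 ∈ {−4, ..., 4}. For each x_0, f_y(x_0, y) is a polynomial in y; find its integer roots y ∈ {−4, ..., 4}, then test f_x and f at those candidates.
  x = -4: f_y(-4, y) = 6*y**2 + 18*y + 20; no integer root y with |y| ≤ 4.
  x = -3: f_y(-3, y) = 6*y**2 + 16*y + 12; no integer root y with |y| ≤ 4.
  x = -2: f_y(-2, y) = 6*y**2 + 14*y + 8; vanishes at y ∈ {-1}. (-2, -1): f_x = 0, f = 0 — SINGULAR.
  x = -1: f_y(-1, y) = 6*y**2 + 12*y + 8; no integer root y with |y| ≤ 4.
  x = 0: f_y(0, y) = 6*y**2 + 10*y + 12; no integer root y with |y| ≤ 4.
  x = 1: f_y(1, y) = 6*y**2 + 8*y + 20; no integer root y with |y| ≤ 4.
  x = 2: f_y(2, y) = 6*y**2 + 6*y + 32; no integer root y with |y| ≤ 4.
  x = 3: f_y(3, y) = 6*y**2 + 4*y + 48; no integer root y with |y| ≤ 4.
  x = 4: f_y(4, y) = 6*y**2 + 2*y + 68; no integer root y with |y| ≤ 4.
Only singular point on the grid: (-2, -1).
Classify: substitute x = -2 + u, y = -1 + v and expand: f = -2*u**3 + 2*u**2*v - u**2 - u*v**2 + 2*v**3 + v**2.
No constant or linear terms (consistent with a singular point). Quadratic part: -u**2 + v**2. Cubic part: -2*u**3 + 2*u**2*v - u*v**2 + 2*v**3.
The quadratic part v**2 - u**2 = (v − u)(v + u) splits into two distinct linear factors, so there are two distinct tangent lines y − -1 = ±(x − -2) — this is a node (ordinary double point).
Classification: node.


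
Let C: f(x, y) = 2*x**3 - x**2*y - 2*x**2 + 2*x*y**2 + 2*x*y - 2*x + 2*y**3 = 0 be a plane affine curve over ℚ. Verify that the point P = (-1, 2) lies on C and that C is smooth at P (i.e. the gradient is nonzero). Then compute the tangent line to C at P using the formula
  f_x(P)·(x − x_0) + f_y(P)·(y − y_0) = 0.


Tangent line at P: 24*x + 13*y - 2 = 0.

Step 1: f(-1, 2) = 0, so P lies on C.
Step 2: partial derivatives
  f_x(x, y) = 6*x**2 - 2*x*y - 4*x + 2*y**2 + 2*y - 2, f_y(x, y) = -x**2 + 4*x*y + 2*x + 6*y**2.
  f_x(P) = 24, f_y(P) = 13 (gradient nonzero, so P is smooth).
Step 3: tangent line at P: 24·(x − -1) + 13·(y − 2) = 0.
Expanding: 24*x + 13*y - 2 = 0.


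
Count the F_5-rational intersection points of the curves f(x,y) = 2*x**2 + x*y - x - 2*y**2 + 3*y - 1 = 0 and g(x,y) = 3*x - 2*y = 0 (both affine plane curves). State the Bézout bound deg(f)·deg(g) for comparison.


Common zeros: ∅; count = 0; Bézout bound = 2.

deg(f) = 2, deg(g) = 1, so Bézout bound = 2.
Scan x ∈ F_5. For each x, list the y ∈ F_5 with f(x, y) ≡ 0 and those with g(x, y) ≡ 0 (mod 5); the common zeros in that column are the intersection.
  x = 0: f ≡ 0 at y ∈ {1, 3}; g ≡ 0 at y ∈ {0}; common: ∅.
  x = 1: f ≡ 0 at y ∈ {0, 2}; g ≡ 0 at y ∈ {4}; common: ∅.
  x = 2: f ≡ 0 at y ∈ {0}; g ≡ 0 at y ∈ {3}; common: ∅.
  x = 3: f ≡ 0 at y ∈ ∅; g ≡ 0 at y ∈ {2}; common: ∅.
  x = 4: f ≡ 0 at y ∈ {3}; g ≡ 0 at y ∈ {1}; common: ∅.
Collecting: common zeros = ∅, so the count is 0.
Comparison with the Bézout bound: 0 ≤ 2 = deg(f)·deg(g), as expected for curves with no common component (the affine F_5-count falls short of the bound because intersections may lie at infinity, over extension fields, or carry multiplicity).


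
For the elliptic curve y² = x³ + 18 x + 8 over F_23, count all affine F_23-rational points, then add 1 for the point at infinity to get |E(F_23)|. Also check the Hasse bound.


Affine points = {(0, 10), (0, 13), (1, 2), (1, 21), (2, 11), (2, 12), (4, 11), (4, 12), (5, 4), (5, 19), (9, 5), (9, 18), (13, 1), (13, 22), (17, 11), (17, 12), (18, 0), (22, 9), (22, 14)}; affine count = 19; |E(F_23)| = 20.

Discriminant check: Δ ∝ 4a³ + 27b² = 4·18³ + 27·8² = 4·5832 + 27·64 ≡ 9 (mod 23). Nonzero ⇒ E is nonsingular.
For each x ∈ F_23, compute rhs = x³ + 18·x + 8 mod 23, then count y ∈ F_23 with y² ≡ rhs.
  x = 0: rhs = 8, matching y values: 10, 13 (2 points).
  x = 1: rhs = 4, matching y values: 2, 21 (2 points).
  x = 2: rhs = 6, matching y values: 11, 12 (2 points).
  x = 3: rhs = 20, matching y values: none (0 points).
  x = 4: rhs = 6, matching y values: 11, 12 (2 points).
  x = 5: rhs = 16, matching y values: 4, 19 (2 points).
  x = 6: rhs = 10, matching y values: none (0 points).
  x = 7: rhs = 17, matching y values: none (0 points).
  x = 8: rhs = 20, matching y values: none (0 points).
  x = 9: rhs = 2, matching y values: 5, 18 (2 points).
  x = 10: rhs = 15, matching y values: none (0 points).
  x = 11: rhs = 19, matching y values: none (0 points).
  x = 12: rhs = 20, matching y values: none (0 points).
  x = 13: rhs = 1, matching y values: 1, 22 (2 points).
  x = 14: rhs = 14, matching y values: none (0 points).
  x = 15: rhs = 19, matching y values: none (0 points).
  x = 16: rhs = 22, matching y values: none (0 points).
  x = 17: rhs = 6, matching y values: 11, 12 (2 points).
  x = 18: rhs = 0, matching y values: 0 (1 points).
  x = 19: rhs = 10, matching y values: none (0 points).
  x = 20: rhs = 19, matching y values: none (0 points).
  x = 21: rhs = 10, matching y values: none (0 points).
  x = 22: rhs = 12, matching y values: 9, 14 (2 points).
Total affine count: 19.
Full point count |E(F_23)| = 19 + 1 = 20.
Hasse bound: |20 − (23+1)| = |-4| = 4 ≤ 2√23 ≈ 9.5917 ✓.


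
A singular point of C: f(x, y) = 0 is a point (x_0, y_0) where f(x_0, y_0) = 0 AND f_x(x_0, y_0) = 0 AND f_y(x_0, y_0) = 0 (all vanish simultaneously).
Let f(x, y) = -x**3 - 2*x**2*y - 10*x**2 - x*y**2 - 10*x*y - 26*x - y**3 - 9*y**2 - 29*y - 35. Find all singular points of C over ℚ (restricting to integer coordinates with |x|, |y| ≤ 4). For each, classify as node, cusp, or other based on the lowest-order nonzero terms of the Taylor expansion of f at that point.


Singular points: {(-1, -3)}; classification: node.

Compute partial derivatives:
  f_x = -3*x**2 - 4*x*y - 20*x - y**2 - 10*y - 26.
  f_y = -2*x**2 - 2*x*y - 10*x - 3*y**2 - 18*y - 29.
Scan x_0 ∈ {−4, ..., 4}. For each x_0, f_y(x_0, y) is a polynomial in y; find its integer roots y ∈ {−4, ..., 4}, then test f_x and f at those candidates.
  x = -4: f_y(-4, y) = -3*y**2 - 10*y - 21; no integer root y with |y| ≤ 4.
  x = -3: f_y(-3, y) = -3*y**2 - 12*y - 17; no integer root y with |y| ≤ 4.
  x = -2: f_y(-2, y) = -3*y**2 - 14*y - 17; no integer root y with |y| ≤ 4.
  x = -1: f_y(-1, y) = -3*y**2 - 16*y - 21; vanishes at y ∈ {-3}. (-1, -3): f_x = 0, f = 0 — SINGULAR.
  x = 0: f_y(0, y) = -3*y**2 - 18*y - 29; no integer root y with |y| ≤ 4.
  x = 1: f_y(1, y) = -3*y**2 - 20*y - 41; no integer root y with |y| ≤ 4.
  x = 2: f_y(2, y) = -3*y**2 - 22*y - 57; no integer root y with |y| ≤ 4.
  x = 3: f_y(3, y) = -3*y**2 - 24*y - 77; no integer root y with |y| ≤ 4.
  x = 4: f_y(4, y) = -3*y**2 - 26*y - 101; no integer root y with |y| ≤ 4.
Only singular point on the grid: (-1, -3).
Classify: substitute x = -1 + u, y = -3 + v and expand: f = -u**3 - 2*u**2*v - u**2 - u*v**2 - v**3 + v**2.
No constant or linear terms (consistent with a singular point). Quadratic part: -u**2 + v**2. Cubic part: -u**3 - 2*u**2*v - u*v**2 - v**3.
The quadratic part v**2 - u**2 = (v − u)(v + u) splits into two distinct linear factors, so there are two distinct tangent lines y − -3 = ±(x − -1) — this is a node (ordinary double point).
Classification: node.


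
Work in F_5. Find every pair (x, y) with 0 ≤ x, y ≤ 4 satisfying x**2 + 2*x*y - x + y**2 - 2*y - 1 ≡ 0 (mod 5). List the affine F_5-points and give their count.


Affine F_5-points: {(1, 1), (1, 4), (2, 4), (3, 0), (3, 1)}; count = 5.

For each of the 25 pairs (x, y) ∈ F_5², evaluate f(x, y) mod 5. Record the zeros.
  x = 0: [0↦4, 1↦3, 2↦4, 3↦2, 4↦2]  zeros at y ∈ ∅
  x = 1: [0↦4, 1↦0, 2↦3, 3↦3, 4↦0]  zeros at y ∈ {1, 4}
  x = 2: [0↦1, 1↦4, 2↦4, 3↦1, 4↦0]  zeros at y ∈ {4}
  x = 3: [0↦0, 1↦0, 2↦2, 3↦1, 4↦2]  zeros at y ∈ {0, 1}
  x = 4: [0↦1, 1↦3, 2↦2, 3↦3, 4↦1]  zeros at y ∈ ∅
Collecting zeros: affine points = {(1, 1), (1, 4), (2, 4), (3, 0), (3, 1)}.
Total count |C(F_5)_aff| = 5.


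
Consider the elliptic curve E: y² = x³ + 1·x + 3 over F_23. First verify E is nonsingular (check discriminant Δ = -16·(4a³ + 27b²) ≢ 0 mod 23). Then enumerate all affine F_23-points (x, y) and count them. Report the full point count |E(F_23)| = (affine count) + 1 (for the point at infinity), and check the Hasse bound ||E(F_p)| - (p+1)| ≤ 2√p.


Affine points = {(0, 7), (0, 16), (2, 6), (2, 17), (4, 5), (4, 18), (5, 8), (5, 15), (6, 8), (6, 15), (7, 10), (7, 13), (10, 1), (10, 22), (12, 8), (12, 15), (14, 1), (14, 22), (15, 9), (15, 14), (19, 2), (19, 21), (21, 4), (21, 19), (22, 1), (22, 22)}; affine count = 26; |E(F_23)| = 27.

Discriminant check: Δ ∝ 4a³ + 27b² = 4·1³ + 27·3² = 4·1 + 27·9 ≡ 17 (mod 23). Nonzero ⇒ E is nonsingular.
For each x ∈ F_23, compute rhs = x³ + 1·x + 3 mod 23, then count y ∈ F_23 with y² ≡ rhs.
  x = 0: rhs = 3, matching y values: 7, 16 (2 points).
  x = 1: rhs = 5, matching y values: none (0 points).
  x = 2: rhs = 13, matching y values: 6, 17 (2 points).
  x = 3: rhs = 10, matching y values: none (0 points).
  x = 4: rhs = 2, matching y values: 5, 18 (2 points).
  x = 5: rhs = 18, matching y values: 8, 15 (2 points).
  x = 6: rhs = 18, matching y values: 8, 15 (2 points).
  x = 7: rhs = 8, matching y values: 10, 13 (2 points).
  x = 8: rhs = 17, matching y values: none (0 points).
  x = 9: rhs = 5, matching y values: none (0 points).
  x = 10: rhs = 1, matching y values: 1, 22 (2 points).
  x = 11: rhs = 11, matching y values: none (0 points).
  x = 12: rhs = 18, matching y values: 8, 15 (2 points).
  x = 13: rhs = 5, matching y values: none (0 points).
  x = 14: rhs = 1, matching y values: 1, 22 (2 points).
  x = 15: rhs = 12, matching y values: 9, 14 (2 points).
  x = 16: rhs = 21, matching y values: none (0 points).
  x = 17: rhs = 11, matching y values: none (0 points).
  x = 18: rhs = 11, matching y values: none (0 points).
  x = 19: rhs = 4, matching y values: 2, 21 (2 points).
  x = 20: rhs = 19, matching y values: none (0 points).
  x = 21: rhs = 16, matching y values: 4, 19 (2 points).
  x = 22: rhs = 1, matching y values: 1, 22 (2 points).
Total affine count: 26.
Full point count |E(F_23)| = 26 + 1 = 27.
Hasse bound: |27 − (23+1)| = |3| = 3 ≤ 2√23 ≈ 9.5917 ✓.


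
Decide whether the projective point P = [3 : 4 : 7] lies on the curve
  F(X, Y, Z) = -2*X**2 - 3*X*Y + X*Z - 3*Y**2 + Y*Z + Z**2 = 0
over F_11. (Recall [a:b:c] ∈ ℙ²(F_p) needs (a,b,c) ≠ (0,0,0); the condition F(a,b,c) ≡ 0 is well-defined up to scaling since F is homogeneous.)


F(3,4,7) ≡ 7 (mod 11); P is NOT on the curve.

Evaluate F(3, 4, 7) term-by-term (mod 11).
  -2*X**2 ↦ -2·9·1·1 = -18
  -3*X*Y ↦ -3·3·4·1 = -36
  X*Z ↦ 1·3·1·7 = 21
  -3*Y**2 ↦ -3·1·16·1 = -48
  Y*Z ↦ 1·1·4·7 = 28
  Z**2 ↦ 1·1·1·49 = 49
Sum: F(3, 4, 7) = (-18) + (-36) + (21) + (-48) + (28) + (49) = -4.
Reducing mod 11: -4 ≡ 7 (mod 11).
Since F(a, b, c) ≡ 7 ≠ 0 (mod 11), P does NOT lie on the curve.


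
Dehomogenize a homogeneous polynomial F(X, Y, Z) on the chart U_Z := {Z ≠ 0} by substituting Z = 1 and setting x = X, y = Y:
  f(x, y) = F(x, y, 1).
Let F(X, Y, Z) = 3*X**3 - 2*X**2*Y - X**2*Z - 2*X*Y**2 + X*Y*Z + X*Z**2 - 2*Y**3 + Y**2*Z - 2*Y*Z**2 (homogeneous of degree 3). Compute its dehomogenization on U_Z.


f(x, y) = 3*x**3 - 2*x**2*y - x**2 - 2*x*y**2 + x*y + x - 2*y**3 + y**2 - 2*y

On U_Z we set Z = 1. Each monomial c·X^i·Y^j·Z^k in F becomes c·x^i·y^j·1^k = c·x^i·y^j.
Substituting Z = 1: F(X, Y, 1) = 3*x**3 - 2*x**2*y - x**2 - 2*x*y**2 + x*y + x - 2*y**3 + y**2 - 2*y.
Note: deg(f) ≤ deg(F) = 3; strict inequality happens when F is divisible by Z (lost terms).


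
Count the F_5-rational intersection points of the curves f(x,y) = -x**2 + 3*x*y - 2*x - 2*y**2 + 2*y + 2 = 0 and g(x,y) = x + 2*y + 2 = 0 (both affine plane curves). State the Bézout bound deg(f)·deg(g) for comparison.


Common zeros: {(2, 3)}; count = 1; Bézout bound = 2.

deg(f) = 2, deg(g) = 1, so Bézout bound = 2.
Scan x ∈ F_5. For each x, list the y ∈ F_5 with f(x, y) ≡ 0 and those with g(x, y) ≡ 0 (mod 5); the common zeros in that column are the intersection.
  x = 0: f ≡ 0 at y ∈ {3}; g ≡ 0 at y ∈ {4}; common: ∅.
  x = 1: f ≡ 0 at y ∈ ∅; g ≡ 0 at y ∈ {1}; common: ∅.
  x = 2: f ≡ 0 at y ∈ {1, 3}; g ≡ 0 at y ∈ {3}; common: {3}.
  x = 3: f ≡ 0 at y ∈ ∅; g ≡ 0 at y ∈ {0}; common: ∅.
  x = 4: f ≡ 0 at y ∈ {1}; g ≡ 0 at y ∈ {2}; common: ∅.
Collecting: common zeros = {(2, 3)}, so the count is 1.
Comparison with the Bézout bound: 1 ≤ 2 = deg(f)·deg(g), as expected for curves with no common component (the affine F_5-count falls short of the bound because intersections may lie at infinity, over extension fields, or carry multiplicity).


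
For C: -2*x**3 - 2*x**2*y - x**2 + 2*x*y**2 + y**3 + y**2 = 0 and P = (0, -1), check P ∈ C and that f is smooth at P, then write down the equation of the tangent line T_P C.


Tangent line at P: 2*x + y + 1 = 0.

Step 1: f(0, -1) = 0, so P lies on C.
Step 2: partial derivatives
  f_x(x, y) = -6*x**2 - 4*x*y - 2*x + 2*y**2, f_y(x, y) = -2*x**2 + 4*x*y + 3*y**2 + 2*y.
  f_x(P) = 2, f_y(P) = 1 (gradient nonzero, so P is smooth).
Step 3: tangent line at P: 2·(x − 0) + 1·(y − -1) = 0.
Expanding: 2*x + y + 1 = 0.


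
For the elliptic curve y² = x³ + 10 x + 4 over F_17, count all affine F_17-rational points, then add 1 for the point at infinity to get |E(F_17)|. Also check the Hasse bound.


Affine points = {(0, 2), (0, 15), (1, 7), (1, 10), (2, 7), (2, 10), (5, 3), (5, 14), (6, 5), (6, 12), (7, 3), (7, 14), (8, 1), (8, 16), (10, 4), (10, 13), (11, 0), (12, 4), (12, 13), (13, 6), (13, 11), (14, 7), (14, 10)}; affine count = 23; |E(F_17)| = 24.

Discriminant check: Δ ∝ 4a³ + 27b² = 4·10³ + 27·4² = 4·1000 + 27·16 ≡ 12 (mod 17). Nonzero ⇒ E is nonsingular.
For each x ∈ F_17, compute rhs = x³ + 10·x + 4 mod 17, then count y ∈ F_17 with y² ≡ rhs.
  x = 0: rhs = 4, matching y values: 2, 15 (2 points).
  x = 1: rhs = 15, matching y values: 7, 10 (2 points).
  x = 2: rhs = 15, matching y values: 7, 10 (2 points).
  x = 3: rhs = 10, matching y values: none (0 points).
  x = 4: rhs = 6, matching y values: none (0 points).
  x = 5: rhs = 9, matching y values: 3, 14 (2 points).
  x = 6: rhs = 8, matching y values: 5, 12 (2 points).
  x = 7: rhs = 9, matching y values: 3, 14 (2 points).
  x = 8: rhs = 1, matching y values: 1, 16 (2 points).
  x = 9: rhs = 7, matching y values: none (0 points).
  x = 10: rhs = 16, matching y values: 4, 13 (2 points).
  x = 11: rhs = 0, matching y values: 0 (1 points).
  x = 12: rhs = 16, matching y values: 4, 13 (2 points).
  x = 13: rhs = 2, matching y values: 6, 11 (2 points).
  x = 14: rhs = 15, matching y values: 7, 10 (2 points).
  x = 15: rhs = 10, matching y values: none (0 points).
  x = 16: rhs = 10, matching y values: none (0 points).
Total affine count: 23.
Full point count |E(F_17)| = 23 + 1 = 24.
Hasse bound: |24 − (17+1)| = |6| = 6 ≤ 2√17 ≈ 8.2462 ✓.


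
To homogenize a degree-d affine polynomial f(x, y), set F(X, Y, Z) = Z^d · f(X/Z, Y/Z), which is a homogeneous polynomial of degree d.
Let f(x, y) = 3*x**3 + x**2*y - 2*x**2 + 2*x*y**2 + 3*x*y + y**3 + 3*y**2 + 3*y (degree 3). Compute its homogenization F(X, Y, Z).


F(X, Y, Z) = 3*X**3 + X**2*Y - 2*X**2*Z + 2*X*Y**2 + 3*X*Y*Z + Y**3 + 3*Y**2*Z + 3*Y*Z**2

deg(f) = 3.
Substitute x = X/Z, y = Y/Z into f, then multiply by Z^3.
  monomial 3·x^3·y^0 ↦ 3·X^3·Y^0·Z^0.
  monomial 1·x^2·y^1 ↦ 1·X^2·Y^1·Z^0.
  monomial -2·x^2·y^0 ↦ -2·X^2·Y^0·Z^1.
  monomial 2·x^1·y^2 ↦ 2·X^1·Y^2·Z^0.
  monomial 3·x^1·y^1 ↦ 3·X^1·Y^1·Z^1.
  monomial 1·x^0·y^3 ↦ 1·X^0·Y^3·Z^0.
  monomial 3·x^0·y^2 ↦ 3·X^0·Y^2·Z^1.
  monomial 3·x^0·y^1 ↦ 3·X^0·Y^1·Z^2.
Collecting: F(X, Y, Z) = 3*X**3 + X**2*Y - 2*X**2*Z + 2*X*Y**2 + 3*X*Y*Z + Y**3 + 3*Y**2*Z + 3*Y*Z**2.


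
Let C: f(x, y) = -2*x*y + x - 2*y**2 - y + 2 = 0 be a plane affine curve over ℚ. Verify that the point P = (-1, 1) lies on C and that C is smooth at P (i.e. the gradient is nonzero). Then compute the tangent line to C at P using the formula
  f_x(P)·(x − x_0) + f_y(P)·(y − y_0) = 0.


Tangent line at P: -x - 3*y + 2 = 0.

Step 1: f(-1, 1) = 0, so P lies on C.
Step 2: partial derivatives
  f_x(x, y) = 1 - 2*y, f_y(x, y) = -2*x - 4*y - 1.
  f_x(P) = -1, f_y(P) = -3 (gradient nonzero, so P is smooth).
Step 3: tangent line at P: -1·(x − -1) + -3·(y − 1) = 0.
Expanding: -x - 3*y + 2 = 0.


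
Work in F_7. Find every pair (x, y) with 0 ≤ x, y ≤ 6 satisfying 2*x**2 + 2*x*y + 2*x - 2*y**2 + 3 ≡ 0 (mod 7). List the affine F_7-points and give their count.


Affine F_7-points: {(1, 0), (1, 1), (3, 5), (4, 1), (4, 3), (5, 0), (5, 5), (6, 3)}; count = 8.

For each of the 49 pairs (x, y) ∈ F_7², evaluate f(x, y) mod 7. Record the zeros.
  x = 0: [0↦3, 1↦1, 2↦2, 3↦6, 4↦6, 5↦2, 6↦1]  zeros at y ∈ ∅
  x = 1: [0↦0, 1↦0, 2↦3, 3↦2, 4↦4, 5↦2, 6↦3]  zeros at y ∈ {0, 1}
  x = 2: [0↦1, 1↦3, 2↦1, 3↦2, 4↦6, 5↦6, 6↦2]  zeros at y ∈ ∅
  x = 3: [0↦6, 1↦3, 2↦3, 3↦6, 4↦5, 5↦0, 6↦5]  zeros at y ∈ {5}
  x = 4: [0↦1, 1↦0, 2↦2, 3↦0, 4↦1, 5↦5, 6↦5]  zeros at y ∈ {1, 3}
  x = 5: [0↦0, 1↦1, 2↦5, 3↦5, 4↦1, 5↦0, 6↦2]  zeros at y ∈ {0, 5}
  x = 6: [0↦3, 1↦6, 2↦5, 3↦0, 4↦5, 5↦6, 6↦3]  zeros at y ∈ {3}
Collecting zeros: affine points = {(1, 0), (1, 1), (3, 5), (4, 1), (4, 3), (5, 0), (5, 5), (6, 3)}.
Total count |C(F_7)_aff| = 8.


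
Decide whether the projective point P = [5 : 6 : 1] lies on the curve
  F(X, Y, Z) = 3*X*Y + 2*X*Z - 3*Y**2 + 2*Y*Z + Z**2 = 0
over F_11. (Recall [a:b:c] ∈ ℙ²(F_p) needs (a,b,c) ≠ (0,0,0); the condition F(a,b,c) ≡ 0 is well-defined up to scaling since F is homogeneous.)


F(5,6,1) ≡ 5 (mod 11); P is NOT on the curve.

Evaluate F(5, 6, 1) term-by-term (mod 11).
  3*X*Y ↦ 3·5·6·1 = 90
  2*X*Z ↦ 2·5·1·1 = 10
  -3*Y**2 ↦ -3·1·36·1 = -108
  2*Y*Z ↦ 2·1·6·1 = 12
  Z**2 ↦ 1·1·1·1 = 1
Sum: F(5, 6, 1) = (90) + (10) + (-108) + (12) + (1) = 5.
Reducing mod 11: 5 ≡ 5 (mod 11).
Since F(a, b, c) ≡ 5 ≠ 0 (mod 11), P does NOT lie on the curve.


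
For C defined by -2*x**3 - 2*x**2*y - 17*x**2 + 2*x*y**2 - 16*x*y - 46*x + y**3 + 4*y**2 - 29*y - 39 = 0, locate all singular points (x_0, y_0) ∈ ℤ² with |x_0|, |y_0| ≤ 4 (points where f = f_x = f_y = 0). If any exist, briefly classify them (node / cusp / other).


Singular points: {(-3, 1)}; classification: node.

Compute partial derivatives:
  f_x = -6*x**2 - 4*x*y - 34*x + 2*y**2 - 16*y - 46.
  f_y = -2*x**2 + 4*x*y - 16*x + 3*y**2 + 8*y - 29.
Scan x_0 ∈ {−4, ..., 4}. For each x_0, f_y(x_0, y) is a polynomial in y; find its integer roots y ∈ {−4, ..., 4}, then test f_x and f at those candidates.
  x = -4: f_y(-4, y) = 3*y**2 - 8*y + 3; no integer root y with |y| ≤ 4.
  x = -3: f_y(-3, y) = 3*y**2 - 4*y + 1; vanishes at y ∈ {1}. (-3, 1): f_x = 0, f = 0 — SINGULAR.
  x = -2: f_y(-2, y) = 3*y**2 - 5; no integer root y with |y| ≤ 4.
  x = -1: f_y(-1, y) = 3*y**2 + 4*y - 15; vanishes at y ∈ {-3}. (-1, -3): f_x = 36 ≠ 0.
  x = 0: f_y(0, y) = 3*y**2 + 8*y - 29; no integer root y with |y| ≤ 4.
  x = 1: f_y(1, y) = 3*y**2 + 12*y - 47; no integer root y with |y| ≤ 4.
  x = 2: f_y(2, y) = 3*y**2 + 16*y - 69; no integer root y with |y| ≤ 4.
  x = 3: f_y(3, y) = 3*y**2 + 20*y - 95; no integer root y with |y| ≤ 4.
  x = 4: f_y(4, y) = 3*y**2 + 24*y - 125; no integer root y with |y| ≤ 4.
Only singular point on the grid: (-3, 1).
Classify: substitute x = -3 + u, y = 1 + v and expand: f = -2*u**3 - 2*u**2*v - u**2 + 2*u*v**2 + v**3 + v**2.
No constant or linear terms (consistent with a singular point). Quadratic part: -u**2 + v**2. Cubic part: -2*u**3 - 2*u**2*v + 2*u*v**2 + v**3.
The quadratic part v**2 - u**2 = (v − u)(v + u) splits into two distinct linear factors, so there are two distinct tangent lines y − 1 = ±(x − -3) — this is a node (ordinary double point).
Classification: node.


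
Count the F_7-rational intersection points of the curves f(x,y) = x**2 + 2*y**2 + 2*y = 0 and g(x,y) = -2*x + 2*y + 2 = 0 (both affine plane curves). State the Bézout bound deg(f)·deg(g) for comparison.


Common zeros: {(0, 6), (3, 2)}; count = 2; Bézout bound = 2.

deg(f) = 2, deg(g) = 1, so Bézout bound = 2.
Scan x ∈ F_7. For each x, list the y ∈ F_7 with f(x, y) ≡ 0 and those with g(x, y) ≡ 0 (mod 7); the common zeros in that column are the intersection.
  x = 0: f ≡ 0 at y ∈ {0, 6}; g ≡ 0 at y ∈ {6}; common: {6}.
  x = 1: f ≡ 0 at y ∈ ∅; g ≡ 0 at y ∈ {0}; common: ∅.
  x = 2: f ≡ 0 at y ∈ {3}; g ≡ 0 at y ∈ {1}; common: ∅.
  x = 3: f ≡ 0 at y ∈ {2, 4}; g ≡ 0 at y ∈ {2}; common: {2}.
  x = 4: f ≡ 0 at y ∈ {2, 4}; g ≡ 0 at y ∈ {3}; common: ∅.
  x = 5: f ≡ 0 at y ∈ {3}; g ≡ 0 at y ∈ {4}; common: ∅.
  x = 6: f ≡ 0 at y ∈ ∅; g ≡ 0 at y ∈ {5}; common: ∅.
Collecting: common zeros = {(0, 6), (3, 2)}, so the count is 2.
Comparison with the Bézout bound: 2 ≤ 2 = deg(f)·deg(g), as expected for curves with no common component (the bound is attained).


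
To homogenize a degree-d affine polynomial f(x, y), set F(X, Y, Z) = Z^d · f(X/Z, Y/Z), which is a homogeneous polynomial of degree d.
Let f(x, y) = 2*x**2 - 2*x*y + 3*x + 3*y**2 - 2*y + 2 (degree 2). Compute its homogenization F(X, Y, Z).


F(X, Y, Z) = 2*X**2 - 2*X*Y + 3*X*Z + 3*Y**2 - 2*Y*Z + 2*Z**2

deg(f) = 2.
Substitute x = X/Z, y = Y/Z into f, then multiply by Z^2.
  monomial 2·x^2·y^0 ↦ 2·X^2·Y^0·Z^0.
  monomial -2·x^1·y^1 ↦ -2·X^1·Y^1·Z^0.
  monomial 3·x^1·y^0 ↦ 3·X^1·Y^0·Z^1.
  monomial 3·x^0·y^2 ↦ 3·X^0·Y^2·Z^0.
  monomial -2·x^0·y^1 ↦ -2·X^0·Y^1·Z^1.
  monomial 2·x^0·y^0 ↦ 2·X^0·Y^0·Z^2.
Collecting: F(X, Y, Z) = 2*X**2 - 2*X*Y + 3*X*Z + 3*Y**2 - 2*Y*Z + 2*Z**2.


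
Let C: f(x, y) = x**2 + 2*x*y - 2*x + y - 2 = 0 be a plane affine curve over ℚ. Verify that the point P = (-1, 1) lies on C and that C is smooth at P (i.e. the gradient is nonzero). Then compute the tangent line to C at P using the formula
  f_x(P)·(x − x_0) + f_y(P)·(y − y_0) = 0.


Tangent line at P: -2*x - y - 1 = 0.

Step 1: f(-1, 1) = 0, so P lies on C.
Step 2: partial derivatives
  f_x(x, y) = 2*x + 2*y - 2, f_y(x, y) = 2*x + 1.
  f_x(P) = -2, f_y(P) = -1 (gradient nonzero, so P is smooth).
Step 3: tangent line at P: -2·(x − -1) + -1·(y − 1) = 0.
Expanding: -2*x - y - 1 = 0.


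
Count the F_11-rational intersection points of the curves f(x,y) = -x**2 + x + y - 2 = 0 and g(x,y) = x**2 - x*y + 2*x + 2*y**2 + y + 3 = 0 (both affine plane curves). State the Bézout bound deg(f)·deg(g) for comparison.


Common zeros: {(7, 0)}; count = 1; Bézout bound = 4.

deg(f) = 2, deg(g) = 2, so Bézout bound = 4.
Scan x ∈ F_11. For each x, list the y ∈ F_11 with f(x, y) ≡ 0 and those with g(x, y) ≡ 0 (mod 11); the common zeros in that column are the intersection.
  x = 0: f ≡ 0 at y ∈ {2}; g ≡ 0 at y ∈ ∅; common: ∅.
  x = 1: f ≡ 0 at y ∈ {2}; g ≡ 0 at y ∈ ∅; common: ∅.
  x = 2: f ≡ 0 at y ∈ {4}; g ≡ 0 at y ∈ {0, 6}; common: ∅.
  x = 3: f ≡ 0 at y ∈ {8}; g ≡ 0 at y ∈ {2, 10}; common: ∅.
  x = 4: f ≡ 0 at y ∈ {3}; g ≡ 0 at y ∈ ∅; common: ∅.
  x = 5: f ≡ 0 at y ∈ {0}; g ≡ 0 at y ∈ {3, 10}; common: ∅.
  x = 6: f ≡ 0 at y ∈ {10}; g ≡ 0 at y ∈ ∅; common: ∅.
  x = 7: f ≡ 0 at y ∈ {0}; g ≡ 0 at y ∈ {0, 3}; common: {0}.
  x = 8: f ≡ 0 at y ∈ {3}; g ≡ 0 at y ∈ {2, 7}; common: ∅.
  x = 9: f ≡ 0 at y ∈ {8}; g ≡ 0 at y ∈ ∅; common: ∅.
  x = 10: f ≡ 0 at y ∈ {4}; g ≡ 0 at y ∈ ∅; common: ∅.
Collecting: common zeros = {(7, 0)}, so the count is 1.
Comparison with the Bézout bound: 1 ≤ 4 = deg(f)·deg(g), as expected for curves with no common component (the affine F_11-count falls short of the bound because intersections may lie at infinity, over extension fields, or carry multiplicity).


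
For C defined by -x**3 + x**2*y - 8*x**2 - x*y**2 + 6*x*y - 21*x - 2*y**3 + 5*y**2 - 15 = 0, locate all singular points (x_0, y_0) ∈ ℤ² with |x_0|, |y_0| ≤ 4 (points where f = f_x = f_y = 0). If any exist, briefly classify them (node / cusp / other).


Singular points: {(-2, 1)}; classification: node.

Compute partial derivatives:
  f_x = -3*x**2 + 2*x*y - 16*x - y**2 + 6*y - 21.
  f_y = x**2 - 2*x*y + 6*x - 6*y**2 + 10*y.
Scan x_0 ∈ {−4, ..., 4}. For each x_0, f_y(x_0, y) is a polynomial in y; find its integer roots y ∈ {−4, ..., 4}, then test f_x and f at those candidates.
  x = -4: f_y(-4, y) = -6*y**2 + 18*y - 8; no integer root y with |y| ≤ 4.
  x = -3: f_y(-3, y) = -6*y**2 + 16*y - 9; no integer root y with |y| ≤ 4.
  x = -2: f_y(-2, y) = -6*y**2 + 14*y - 8; vanishes at y ∈ {1}. (-2, 1): f_x = 0, f = 0 — SINGULAR.
  x = -1: f_y(-1, y) = -6*y**2 + 12*y - 5; no integer root y with |y| ≤ 4.
  x = 0: f_y(0, y) = -6*y**2 + 10*y; vanishes at y ∈ {0}. (0, 0): f_x = -21 ≠ 0.
  x = 1: f_y(1, y) = -6*y**2 + 8*y + 7; no integer root y with |y| ≤ 4.
  x = 2: f_y(2, y) = -6*y**2 + 6*y + 16; no integer root y with |y| ≤ 4.
  x = 3: f_y(3, y) = -6*y**2 + 4*y + 27; no integer root y with |y| ≤ 4.
  x = 4: f_y(4, y) = -6*y**2 + 2*y + 40; no integer root y with |y| ≤ 4.
Only singular point on the grid: (-2, 1).
Classify: substitute x = -2 + u, y = 1 + v and expand: f = -u**3 + u**2*v - u**2 - u*v**2 - 2*v**3 + v**2.
No constant or linear terms (consistent with a singular point). Quadratic part: -u**2 + v**2. Cubic part: -u**3 + u**2*v - u*v**2 - 2*v**3.
The quadratic part v**2 - u**2 = (v − u)(v + u) splits into two distinct linear factors, so there are two distinct tangent lines y − 1 = ±(x − -2) — this is a node (ordinary double point).
Classification: node.


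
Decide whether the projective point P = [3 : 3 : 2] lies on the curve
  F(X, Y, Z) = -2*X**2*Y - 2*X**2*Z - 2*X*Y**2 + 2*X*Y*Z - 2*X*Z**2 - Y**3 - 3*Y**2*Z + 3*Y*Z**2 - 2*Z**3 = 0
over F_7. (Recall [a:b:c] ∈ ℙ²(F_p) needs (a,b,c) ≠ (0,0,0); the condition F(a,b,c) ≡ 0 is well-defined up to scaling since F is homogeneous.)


F(3,3,2) ≡ 3 (mod 7); P is NOT on the curve.

Evaluate F(3, 3, 2) term-by-term (mod 7).
  -2*X**2*Y ↦ -2·9·3·1 = -54
  -2*X**2*Z ↦ -2·9·1·2 = -36
  -2*X*Y**2 ↦ -2·3·9·1 = -54
  2*X*Y*Z ↦ 2·3·3·2 = 36
  -2*X*Z**2 ↦ -2·3·1·4 = -24
  -Y**3 ↦ -1·1·27·1 = -27
  -3*Y**2*Z ↦ -3·1·9·2 = -54
  3*Y*Z**2 ↦ 3·1·3·4 = 36
  -2*Z**3 ↦ -2·1·1·8 = -16
Sum: F(3, 3, 2) = (-54) + (-36) + (-54) + (36) + (-24) + (-27) + (-54) + (36) + (-16) = -193.
Reducing mod 7: -193 ≡ 3 (mod 7).
Since F(a, b, c) ≡ 3 ≠ 0 (mod 7), P does NOT lie on the curve.


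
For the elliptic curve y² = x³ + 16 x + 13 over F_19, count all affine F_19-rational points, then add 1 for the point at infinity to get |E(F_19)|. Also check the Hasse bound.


Affine points = {(1, 7), (1, 12), (5, 3), (5, 16), (8, 8), (8, 11), (11, 0), (13, 9), (13, 10), (14, 6), (14, 13), (17, 7), (17, 12)}; affine count = 13; |E(F_19)| = 14.

Discriminant check: Δ ∝ 4a³ + 27b² = 4·16³ + 27·13² = 4·4096 + 27·169 ≡ 9 (mod 19). Nonzero ⇒ E is nonsingular.
For each x ∈ F_19, compute rhs = x³ + 16·x + 13 mod 19, then count y ∈ F_19 with y² ≡ rhs.
  x = 0: rhs = 13, matching y values: none (0 points).
  x = 1: rhs = 11, matching y values: 7, 12 (2 points).
  x = 2: rhs = 15, matching y values: none (0 points).
  x = 3: rhs = 12, matching y values: none (0 points).
  x = 4: rhs = 8, matching y values: none (0 points).
  x = 5: rhs = 9, matching y values: 3, 16 (2 points).
  x = 6: rhs = 2, matching y values: none (0 points).
  x = 7: rhs = 12, matching y values: none (0 points).
  x = 8: rhs = 7, matching y values: 8, 11 (2 points).
  x = 9: rhs = 12, matching y values: none (0 points).
  x = 10: rhs = 14, matching y values: none (0 points).
  x = 11: rhs = 0, matching y values: 0 (1 points).
  x = 12: rhs = 14, matching y values: none (0 points).
  x = 13: rhs = 5, matching y values: 9, 10 (2 points).
  x = 14: rhs = 17, matching y values: 6, 13 (2 points).
  x = 15: rhs = 18, matching y values: none (0 points).
  x = 16: rhs = 14, matching y values: none (0 points).
  x = 17: rhs = 11, matching y values: 7, 12 (2 points).
  x = 18: rhs = 15, matching y values: none (0 points).
Total affine count: 13.
Full point count |E(F_19)| = 13 + 1 = 14.
Hasse bound: |14 − (19+1)| = |-6| = 6 ≤ 2√19 ≈ 8.7178 ✓.


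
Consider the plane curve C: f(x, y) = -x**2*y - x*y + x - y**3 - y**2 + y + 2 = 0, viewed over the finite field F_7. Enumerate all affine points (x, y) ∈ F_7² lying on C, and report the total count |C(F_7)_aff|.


Affine F_7-points: {(1, 1), (3, 4), (5, 0), (5, 2), (5, 4), (6, 1), (6, 6)}; count = 7.

For each of the 49 pairs (x, y) ∈ F_7², evaluate f(x, y) mod 7. Record the zeros.
  x = 0: [0↦2, 1↦1, 2↦6, 3↦4, 4↦3, 5↦4, 6↦1]  zeros at y ∈ ∅
  x = 1: [0↦3, 1↦0, 2↦3, 3↦6, 4↦3, 5↦2, 6↦4]  zeros at y ∈ {1}
  x = 2: [0↦4, 1↦4, 2↦3, 3↦2, 4↦2, 5↦4, 6↦2]  zeros at y ∈ ∅
  x = 3: [0↦5, 1↦6, 2↦6, 3↦6, 4↦0, 5↦3, 6↦2]  zeros at y ∈ {4}
  x = 4: [0↦6, 1↦6, 2↦5, 3↦4, 4↦4, 5↦6, 6↦4]  zeros at y ∈ ∅
  x = 5: [0↦0, 1↦4, 2↦0, 3↦3, 4↦0, 5↦6, 6↦1]  zeros at y ∈ {0, 2, 4}
  x = 6: [0↦1, 1↦0, 2↦5, 3↦3, 4↦2, 5↦3, 6↦0]  zeros at y ∈ {1, 6}
Collecting zeros: affine points = {(1, 1), (3, 4), (5, 0), (5, 2), (5, 4), (6, 1), (6, 6)}.
Total count |C(F_7)_aff| = 7.


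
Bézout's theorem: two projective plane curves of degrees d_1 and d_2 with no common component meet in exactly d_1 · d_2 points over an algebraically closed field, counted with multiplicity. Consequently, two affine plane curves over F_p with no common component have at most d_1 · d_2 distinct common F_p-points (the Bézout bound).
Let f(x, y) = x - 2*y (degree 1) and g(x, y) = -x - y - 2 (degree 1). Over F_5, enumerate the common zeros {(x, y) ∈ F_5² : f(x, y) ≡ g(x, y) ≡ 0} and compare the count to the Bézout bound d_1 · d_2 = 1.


Common zeros: {(2, 1)}; count = 1; Bézout bound = 1.

deg(f) = 1, deg(g) = 1, so Bézout bound = 1.
Scan x ∈ F_5. For each x, list the y ∈ F_5 with f(x, y) ≡ 0 and those with g(x, y) ≡ 0 (mod 5); the common zeros in that column are the intersection.
  x = 0: f ≡ 0 at y ∈ {0}; g ≡ 0 at y ∈ {3}; common: ∅.
  x = 1: f ≡ 0 at y ∈ {3}; g ≡ 0 at y ∈ {2}; common: ∅.
  x = 2: f ≡ 0 at y ∈ {1}; g ≡ 0 at y ∈ {1}; common: {1}.
  x = 3: f ≡ 0 at y ∈ {4}; g ≡ 0 at y ∈ {0}; common: ∅.
  x = 4: f ≡ 0 at y ∈ {2}; g ≡ 0 at y ∈ {4}; common: ∅.
Collecting: common zeros = {(2, 1)}, so the count is 1.
Comparison with the Bézout bound: 1 ≤ 1 = deg(f)·deg(g), as expected for curves with no common component (the bound is attained).


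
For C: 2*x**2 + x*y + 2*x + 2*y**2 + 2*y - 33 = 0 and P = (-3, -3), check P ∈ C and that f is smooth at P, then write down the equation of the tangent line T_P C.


Tangent line at P: -13*x - 13*y - 78 = 0.

Step 1: f(-3, -3) = 0, so P lies on C.
Step 2: partial derivatives
  f_x(x, y) = 4*x + y + 2, f_y(x, y) = x + 4*y + 2.
  f_x(P) = -13, f_y(P) = -13 (gradient nonzero, so P is smooth).
Step 3: tangent line at P: -13·(x − -3) + -13·(y − -3) = 0.
Expanding: -13*x - 13*y - 78 = 0.


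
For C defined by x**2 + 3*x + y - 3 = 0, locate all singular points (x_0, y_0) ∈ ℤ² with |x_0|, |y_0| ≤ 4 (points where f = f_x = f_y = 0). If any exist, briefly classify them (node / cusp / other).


No singular points in the scanned grid; C is smooth there.

Compute partial derivatives:
  f_x = 2*x + 3.
  f_y = 1.
f_y = 1 is a nonzero constant, so f_y never vanishes: no point (x, y) can satisfy f = f_x = f_y = 0. In particular no (x, y) ∈ {−4, ..., 4}² is singular; the curve is smooth.


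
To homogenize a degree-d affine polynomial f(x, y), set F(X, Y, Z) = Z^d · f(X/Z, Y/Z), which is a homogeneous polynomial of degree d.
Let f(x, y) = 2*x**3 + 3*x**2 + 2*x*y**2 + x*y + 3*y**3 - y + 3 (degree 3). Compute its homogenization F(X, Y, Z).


F(X, Y, Z) = 2*X**3 + 3*X**2*Z + 2*X*Y**2 + X*Y*Z + 3*Y**3 - Y*Z**2 + 3*Z**3

deg(f) = 3.
Substitute x = X/Z, y = Y/Z into f, then multiply by Z^3.
  monomial 2·x^3·y^0 ↦ 2·X^3·Y^0·Z^0.
  monomial 3·x^2·y^0 ↦ 3·X^2·Y^0·Z^1.
  monomial 2·x^1·y^2 ↦ 2·X^1·Y^2·Z^0.
  monomial 1·x^1·y^1 ↦ 1·X^1·Y^1·Z^1.
  monomial 3·x^0·y^3 ↦ 3·X^0·Y^3·Z^0.
  monomial -1·x^0·y^1 ↦ -1·X^0·Y^1·Z^2.
  monomial 3·x^0·y^0 ↦ 3·X^0·Y^0·Z^3.
Collecting: F(X, Y, Z) = 2*X**3 + 3*X**2*Z + 2*X*Y**2 + X*Y*Z + 3*Y**3 - Y*Z**2 + 3*Z**3.


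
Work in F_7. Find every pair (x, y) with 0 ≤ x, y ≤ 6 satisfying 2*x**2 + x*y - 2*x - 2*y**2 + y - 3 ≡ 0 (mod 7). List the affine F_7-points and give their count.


Affine F_7-points: {(1, 2), (1, 6), (3, 4), (3, 5), (4, 0), (4, 6), (6, 2), (6, 5)}; count = 8.

For each of the 49 pairs (x, y) ∈ F_7², evaluate f(x, y) mod 7. Record the zeros.
  x = 0: [0↦4, 1↦3, 2↦5, 3↦3, 4↦4, 5↦1, 6↦1]  zeros at y ∈ ∅
  x = 1: [0↦4, 1↦4, 2↦0, 3↦6, 4↦1, 5↦6, 6↦0]  zeros at y ∈ {2, 6}
  x = 2: [0↦1, 1↦2, 2↦6, 3↦6, 4↦2, 5↦1, 6↦3]  zeros at y ∈ ∅
  x = 3: [0↦2, 1↦4, 2↦2, 3↦3, 4↦0, 5↦0, 6↦3]  zeros at y ∈ {4, 5}
  x = 4: [0↦0, 1↦3, 2↦2, 3↦4, 4↦2, 5↦3, 6↦0]  zeros at y ∈ {0, 6}
  x = 5: [0↦2, 1↦6, 2↦6, 3↦2, 4↦1, 5↦3, 6↦1]  zeros at y ∈ ∅
  x = 6: [0↦1, 1↦6, 2↦0, 3↦4, 4↦4, 5↦0, 6↦6]  zeros at y ∈ {2, 5}
Collecting zeros: affine points = {(1, 2), (1, 6), (3, 4), (3, 5), (4, 0), (4, 6), (6, 2), (6, 5)}.
Total count |C(F_7)_aff| = 8.


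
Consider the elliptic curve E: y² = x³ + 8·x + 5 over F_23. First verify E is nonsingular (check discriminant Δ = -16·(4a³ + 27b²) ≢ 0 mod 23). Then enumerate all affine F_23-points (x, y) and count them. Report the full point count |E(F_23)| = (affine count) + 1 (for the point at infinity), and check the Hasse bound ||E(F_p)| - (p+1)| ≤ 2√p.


Affine points = {(2, 11), (2, 12), (4, 3), (4, 20), (5, 3), (5, 20), (6, 4), (6, 19), (7, 6), (7, 17), (8, 11), (8, 12), (9, 1), (9, 22), (10, 2), (10, 21), (12, 9), (12, 14), (13, 11), (13, 12), (14, 3), (14, 20), (15, 2), (15, 21), (18, 1), (18, 22), (19, 1), (19, 22), (20, 0), (21, 2), (21, 21)}; affine count = 31; |E(F_23)| = 32.

Discriminant check: Δ ∝ 4a³ + 27b² = 4·8³ + 27·5² = 4·512 + 27·25 ≡ 9 (mod 23). Nonzero ⇒ E is nonsingular.
For each x ∈ F_23, compute rhs = x³ + 8·x + 5 mod 23, then count y ∈ F_23 with y² ≡ rhs.
  x = 0: rhs = 5, matching y values: none (0 points).
  x = 1: rhs = 14, matching y values: none (0 points).
  x = 2: rhs = 6, matching y values: 11, 12 (2 points).
  x = 3: rhs = 10, matching y values: none (0 points).
  x = 4: rhs = 9, matching y values: 3, 20 (2 points).
  x = 5: rhs = 9, matching y values: 3, 20 (2 points).
  x = 6: rhs = 16, matching y values: 4, 19 (2 points).
  x = 7: rhs = 13, matching y values: 6, 17 (2 points).
  x = 8: rhs = 6, matching y values: 11, 12 (2 points).
  x = 9: rhs = 1, matching y values: 1, 22 (2 points).
  x = 10: rhs = 4, matching y values: 2, 21 (2 points).
  x = 11: rhs = 21, matching y values: none (0 points).
  x = 12: rhs = 12, matching y values: 9, 14 (2 points).
  x = 13: rhs = 6, matching y values: 11, 12 (2 points).
  x = 14: rhs = 9, matching y values: 3, 20 (2 points).
  x = 15: rhs = 4, matching y values: 2, 21 (2 points).
  x = 16: rhs = 20, matching y values: none (0 points).
  x = 17: rhs = 17, matching y values: none (0 points).
  x = 18: rhs = 1, matching y values: 1, 22 (2 points).
  x = 19: rhs = 1, matching y values: 1, 22 (2 points).
  x = 20: rhs = 0, matching y values: 0 (1 points).
  x = 21: rhs = 4, matching y values: 2, 21 (2 points).
  x = 22: rhs = 19, matching y values: none (0 points).
Total affine count: 31.
Full point count |E(F_23)| = 31 + 1 = 32.
Hasse bound: |32 − (23+1)| = |8| = 8 ≤ 2√23 ≈ 9.5917 ✓.


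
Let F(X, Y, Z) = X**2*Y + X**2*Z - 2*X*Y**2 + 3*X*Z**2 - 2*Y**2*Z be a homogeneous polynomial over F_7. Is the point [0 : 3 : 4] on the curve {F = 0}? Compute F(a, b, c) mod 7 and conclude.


F(0,3,4) ≡ 5 (mod 7); P is NOT on the curve.

Evaluate F(0, 3, 4) term-by-term (mod 7).
  X**2*Y ↦ 1·0·3·1 = 0
  X**2*Z ↦ 1·0·1·4 = 0
  -2*X*Y**2 ↦ -2·0·9·1 = 0
  3*X*Z**2 ↦ 3·0·1·16 = 0
  -2*Y**2*Z ↦ -2·1·9·4 = -72
Sum: F(0, 3, 4) = (0) + (0) + (0) + (0) + (-72) = -72.
Reducing mod 7: -72 ≡ 5 (mod 7).
Since F(a, b, c) ≡ 5 ≠ 0 (mod 7), P does NOT lie on the curve.


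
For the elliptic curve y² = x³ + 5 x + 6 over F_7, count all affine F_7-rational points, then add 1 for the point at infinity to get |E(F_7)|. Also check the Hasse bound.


Affine points = {(5, 3), (5, 4), (6, 0)}; affine count = 3; |E(F_7)| = 4.

Discriminant check: Δ ∝ 4a³ + 27b² = 4·5³ + 27·6² = 4·125 + 27·36 ≡ 2 (mod 7). Nonzero ⇒ E is nonsingular.
For each x ∈ F_7, compute rhs = x³ + 5·x + 6 mod 7, then count y ∈ F_7 with y² ≡ rhs.
  x = 0: rhs = 6, matching y values: none (0 points).
  x = 1: rhs = 5, matching y values: none (0 points).
  x = 2: rhs = 3, matching y values: none (0 points).
  x = 3: rhs = 6, matching y values: none (0 points).
  x = 4: rhs = 6, matching y values: none (0 points).
  x = 5: rhs = 2, matching y values: 3, 4 (2 points).
  x = 6: rhs = 0, matching y values: 0 (1 points).
Total affine count: 3.
Full point count |E(F_7)| = 3 + 1 = 4.
Hasse bound: |4 − (7+1)| = |-4| = 4 ≤ 2√7 ≈ 5.2915 ✓.


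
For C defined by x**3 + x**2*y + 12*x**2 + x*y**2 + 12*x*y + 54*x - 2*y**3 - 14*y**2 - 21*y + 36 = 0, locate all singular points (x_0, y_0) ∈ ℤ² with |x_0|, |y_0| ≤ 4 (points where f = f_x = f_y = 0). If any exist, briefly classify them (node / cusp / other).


Singular points: {(-3, -3)}; classification: cusp.

Compute partial derivatives:
  f_x = 3*x**2 + 2*x*y + 24*x + y**2 + 12*y + 54.
  f_y = x**2 + 2*x*y + 12*x - 6*y**2 - 28*y - 21.
Scan x_0 ∈ {−4, ..., 4}. For each x_0, f_y(x_0, y) is a polynomial in y; find its integer roots y ∈ {−4, ..., 4}, then test f_x and f at those candidates.
  x = -4: f_y(-4, y) = -6*y**2 - 36*y - 53; no integer root y with |y| ≤ 4.
  x = -3: f_y(-3, y) = -6*y**2 - 34*y - 48; vanishes at y ∈ {-3}. (-3, -3): f_x = 0, f = 0 — SINGULAR.
  x = -2: f_y(-2, y) = -6*y**2 - 32*y - 41; no integer root y with |y| ≤ 4.
  x = -1: f_y(-1, y) = -6*y**2 - 30*y - 32; no integer root y with |y| ≤ 4.
  x = 0: f_y(0, y) = -6*y**2 - 28*y - 21; no integer root y with |y| ≤ 4.
  x = 1: f_y(1, y) = -6*y**2 - 26*y - 8; vanishes at y ∈ {-4}. (1, -4): f_x = 41 ≠ 0.
  x = 2: f_y(2, y) = -6*y**2 - 24*y + 7; no integer root y with |y| ≤ 4.
  x = 3: f_y(3, y) = -6*y**2 - 22*y + 24; no integer root y with |y| ≤ 4.
  x = 4: f_y(4, y) = -6*y**2 - 20*y + 43; no integer root y with |y| ≤ 4.
Only singular point on the grid: (-3, -3).
Classify: substitute x = -3 + u, y = -3 + v and expand: f = u**3 + u**2*v + u*v**2 - 2*v**3 + v**2.
No constant or linear terms (consistent with a singular point). Quadratic part: v**2. Cubic part: u**3 + u**2*v + u*v**2 - 2*v**3.
The quadratic part v**2 is a perfect square, so there is a single (double) tangent line v = 0, i.e. y = -3. Restricting the cubic part to that line (v = 0) leaves u**3 ≠ 0, so f is not divisible by v and the branch is v² ≈ -u**3 to lowest order — this is a cusp.
Classification: cusp.
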